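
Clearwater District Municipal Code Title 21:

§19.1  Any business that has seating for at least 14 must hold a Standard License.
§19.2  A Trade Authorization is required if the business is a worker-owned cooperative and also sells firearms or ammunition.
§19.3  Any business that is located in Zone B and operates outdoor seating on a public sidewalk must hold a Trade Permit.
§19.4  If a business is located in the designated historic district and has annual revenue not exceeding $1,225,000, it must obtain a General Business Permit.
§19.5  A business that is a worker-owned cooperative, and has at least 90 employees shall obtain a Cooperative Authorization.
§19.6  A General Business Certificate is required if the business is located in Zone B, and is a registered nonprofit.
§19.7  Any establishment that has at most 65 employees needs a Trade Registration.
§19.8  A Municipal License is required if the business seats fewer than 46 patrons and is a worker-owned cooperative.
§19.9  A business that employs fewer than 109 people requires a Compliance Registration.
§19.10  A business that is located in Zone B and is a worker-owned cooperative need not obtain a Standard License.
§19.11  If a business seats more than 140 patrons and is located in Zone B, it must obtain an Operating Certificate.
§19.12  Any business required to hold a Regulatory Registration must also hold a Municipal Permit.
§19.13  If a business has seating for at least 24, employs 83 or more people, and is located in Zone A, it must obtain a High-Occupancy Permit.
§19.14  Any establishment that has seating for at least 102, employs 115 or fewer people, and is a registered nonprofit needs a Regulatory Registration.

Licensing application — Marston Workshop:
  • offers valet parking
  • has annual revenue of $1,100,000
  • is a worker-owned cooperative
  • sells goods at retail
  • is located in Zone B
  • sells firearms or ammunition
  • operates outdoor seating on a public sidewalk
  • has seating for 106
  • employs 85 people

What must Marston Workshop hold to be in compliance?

§19.1 seating 106 ≥ 14 → Standard License required.
§19.2 is a worker-owned cooperative; sells firearms or ammunition → Trade Authorization required.
§19.3 is located in Zone B; operates outdoor seating on a public sidewalk → Trade Permit required.
§19.4 is located in Zone B (not: is located in the designated historic district); revenue $1,100,000 ≤ $1,225,000 → General Business Permit not required.
§19.5 is a worker-owned cooperative; employees 85 < 90 → Cooperative Authorization not required.
§19.6 is located in Zone B; is a worker-owned cooperative (not: is a registered nonprofit) → General Business Certificate not required.
§19.7 employees 85 > 65 → Trade Registration not required.
§19.8 seating 106 ≥ 46; is a worker-owned cooperative → Municipal License not required.
§19.9 employees 85 < 109 → Compliance Registration required.
§19.10 is located in Zone B; is a worker-owned cooperative → exempt from Standard License.
§19.11 seating 106 ≤ 140; is located in Zone B → Operating Certificate not required.
§19.12 Regulatory Registration is not required → no effect.
§19.13 seating 106 ≥ 24; employees 85 ≥ 83; is located in Zone B (not: is located in Zone A) → High-Occupancy Permit not required.
§19.14 seating 106 ≥ 102; employees 85 ≤ 115; is a worker-owned cooperative (not: is a registered nonprofit) → Regulatory Registration not required.

Compliance Registration, Trade Authorization, Trade Permit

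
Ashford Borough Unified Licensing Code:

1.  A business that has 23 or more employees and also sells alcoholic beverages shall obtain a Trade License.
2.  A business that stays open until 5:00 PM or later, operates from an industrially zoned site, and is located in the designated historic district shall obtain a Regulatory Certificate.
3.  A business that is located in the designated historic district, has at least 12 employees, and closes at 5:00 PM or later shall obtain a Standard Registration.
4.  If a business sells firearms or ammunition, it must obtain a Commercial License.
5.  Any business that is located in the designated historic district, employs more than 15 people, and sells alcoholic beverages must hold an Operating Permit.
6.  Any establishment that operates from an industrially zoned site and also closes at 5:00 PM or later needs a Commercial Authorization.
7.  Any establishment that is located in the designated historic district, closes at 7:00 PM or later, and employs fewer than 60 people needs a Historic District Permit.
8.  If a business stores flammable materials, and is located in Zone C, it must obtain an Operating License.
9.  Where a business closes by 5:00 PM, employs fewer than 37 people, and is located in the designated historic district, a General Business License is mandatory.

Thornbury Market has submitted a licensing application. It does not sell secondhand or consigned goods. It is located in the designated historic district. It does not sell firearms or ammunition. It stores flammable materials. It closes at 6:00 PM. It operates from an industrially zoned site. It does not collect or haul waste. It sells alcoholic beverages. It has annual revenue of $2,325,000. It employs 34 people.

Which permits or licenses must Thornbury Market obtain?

Commercial Authorization, Operating Permit, Regulatory Certificate, Standard Registration, Trade License

1. employees 34 ≥ 23; sells alcoholic beverages → Trade License required.
2. closes 6:00 PM, after 5:00 PM; operates from an industrially zoned site; is located in the designated historic district → Regulatory Certificate required.
3. is located in the designated historic district; employees 34 ≥ 12; closes 6:00 PM, after 5:00 PM → Standard Registration required.
4. does not sell firearms or ammunition → Commercial License not required.
5. is located in the designated historic district; employees 34 > 15; sells alcoholic beverages → Operating Permit required.
6. operates from an industrially zoned site; closes 6:00 PM, after 5:00 PM → Commercial Authorization required.
7. is located in the designated historic district; closes 6:00 PM, at/before 7:00 PM; employees 34 < 60 → Historic District Permit not required.
8. stores flammable materials; is located in the designated historic district (not: is located in Zone C) → Operating License not required.
9. closes 6:00 PM, after 5:00 PM; employees 34 < 37; is located in the designated historic district → General Business License not required.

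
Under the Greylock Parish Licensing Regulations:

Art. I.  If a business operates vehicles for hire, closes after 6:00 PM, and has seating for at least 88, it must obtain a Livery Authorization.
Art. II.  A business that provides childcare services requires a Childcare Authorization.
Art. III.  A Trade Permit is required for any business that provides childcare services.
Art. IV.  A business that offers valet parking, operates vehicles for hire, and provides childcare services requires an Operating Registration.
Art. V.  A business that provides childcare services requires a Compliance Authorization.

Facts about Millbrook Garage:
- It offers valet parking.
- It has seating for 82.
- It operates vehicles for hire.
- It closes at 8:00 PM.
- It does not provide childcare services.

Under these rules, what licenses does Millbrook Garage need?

None

Art. I. operates vehicles for hire; closes 8:00 PM, after 6:00 PM; seating 82 < 88 → Livery Authorization not required.
Art. II. does not provide childcare services → Childcare Authorization not required.
Art. III. does not provide childcare services → Trade Permit not required.
Art. IV. offers valet parking; operates vehicles for hire; does not provide childcare services → Operating Registration not required.
Art. V. does not provide childcare services → Compliance Authorization not required.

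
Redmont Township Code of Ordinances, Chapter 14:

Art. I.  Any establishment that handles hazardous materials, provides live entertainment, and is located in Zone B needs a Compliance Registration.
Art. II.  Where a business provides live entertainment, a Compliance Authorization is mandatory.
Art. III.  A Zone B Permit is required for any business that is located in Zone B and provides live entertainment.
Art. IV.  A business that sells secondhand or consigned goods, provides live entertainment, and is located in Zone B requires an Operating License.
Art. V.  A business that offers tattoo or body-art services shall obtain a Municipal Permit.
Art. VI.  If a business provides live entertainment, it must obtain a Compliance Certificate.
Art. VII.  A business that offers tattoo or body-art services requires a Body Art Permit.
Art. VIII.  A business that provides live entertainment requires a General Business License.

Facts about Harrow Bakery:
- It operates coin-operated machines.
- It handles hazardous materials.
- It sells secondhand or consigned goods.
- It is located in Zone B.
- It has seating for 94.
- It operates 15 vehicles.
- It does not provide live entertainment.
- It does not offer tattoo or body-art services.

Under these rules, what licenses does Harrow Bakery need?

None

Art. I. handles hazardous materials; does not provide live entertainment; is located in Zone B → Compliance Registration not required.
Art. II. does not provide live entertainment → Compliance Authorization not required.
Art. III. is located in Zone B; does not provide live entertainment → Zone B Permit not required.
Art. IV. sells secondhand or consigned goods; does not provide live entertainment; is located in Zone B → Operating License not required.
Art. V. does not offer tattoo or body-art services → Municipal Permit not required.
Art. VI. does not provide live entertainment → Compliance Certificate not required.
Art. VII. does not offer tattoo or body-art services → Body Art Permit not required.
Art. VIII. does not provide live entertainment → General Business License not required.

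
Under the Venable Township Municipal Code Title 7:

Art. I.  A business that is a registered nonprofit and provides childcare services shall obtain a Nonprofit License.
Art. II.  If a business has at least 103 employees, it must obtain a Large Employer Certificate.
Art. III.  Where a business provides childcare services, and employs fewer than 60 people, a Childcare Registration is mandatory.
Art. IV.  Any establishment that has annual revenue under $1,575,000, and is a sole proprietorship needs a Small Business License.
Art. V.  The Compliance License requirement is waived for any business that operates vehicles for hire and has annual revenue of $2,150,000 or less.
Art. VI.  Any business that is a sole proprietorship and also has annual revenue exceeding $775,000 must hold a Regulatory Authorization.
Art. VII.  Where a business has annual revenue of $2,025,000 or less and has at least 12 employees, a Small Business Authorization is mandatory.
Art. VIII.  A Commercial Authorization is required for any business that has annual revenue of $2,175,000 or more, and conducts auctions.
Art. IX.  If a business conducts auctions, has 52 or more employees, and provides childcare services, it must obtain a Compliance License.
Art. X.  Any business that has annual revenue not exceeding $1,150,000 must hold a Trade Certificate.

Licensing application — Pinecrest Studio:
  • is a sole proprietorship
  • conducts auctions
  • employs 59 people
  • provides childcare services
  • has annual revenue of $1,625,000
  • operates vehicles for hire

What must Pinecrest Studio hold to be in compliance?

Art. I. is a sole proprietorship (not: is a registered nonprofit); provides childcare services → Nonprofit License not required.
Art. II. employees 59 < 103 → Large Employer Certificate not required.
Art. III. provides childcare services; employees 59 < 60 → Childcare Registration required.
Art. IV. revenue $1,625,000 ≥ $1,575,000; is a sole proprietorship → Small Business License not required.
Art. V. operates vehicles for hire; revenue $1,625,000 ≤ $2,150,000 → exempt from Compliance License.
Art. VI. is a sole proprietorship; revenue $1,625,000 > $775,000 → Regulatory Authorization required.
Art. VII. revenue $1,625,000 ≤ $2,025,000; employees 59 ≥ 12 → Small Business Authorization required.
Art. VIII. revenue $1,625,000 < $2,175,000; conducts auctions → Commercial Authorization not required.
Art. IX. conducts auctions; employees 59 ≥ 52; provides childcare services → Compliance License required.
Art. X. revenue $1,625,000 > $1,150,000 → Trade Certificate not required.

Childcare Registration, Regulatory Authorization, Small Business Authorization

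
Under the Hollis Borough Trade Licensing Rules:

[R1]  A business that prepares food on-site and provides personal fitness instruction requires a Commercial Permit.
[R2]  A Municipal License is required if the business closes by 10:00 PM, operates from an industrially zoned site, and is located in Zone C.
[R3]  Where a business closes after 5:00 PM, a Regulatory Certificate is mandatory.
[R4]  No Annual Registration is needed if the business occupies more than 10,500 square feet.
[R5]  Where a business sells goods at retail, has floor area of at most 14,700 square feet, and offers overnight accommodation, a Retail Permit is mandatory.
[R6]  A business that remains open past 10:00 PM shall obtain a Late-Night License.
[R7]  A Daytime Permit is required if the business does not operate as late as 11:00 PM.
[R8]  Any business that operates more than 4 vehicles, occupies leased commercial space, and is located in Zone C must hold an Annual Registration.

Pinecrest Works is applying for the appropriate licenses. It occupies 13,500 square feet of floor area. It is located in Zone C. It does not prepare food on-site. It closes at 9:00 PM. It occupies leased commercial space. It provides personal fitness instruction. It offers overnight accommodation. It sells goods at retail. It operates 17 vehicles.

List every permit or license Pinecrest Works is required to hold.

Daytime Permit, Regulatory Certificate, Retail Permit

[R1] does not prepare food on-site; provides personal fitness instruction → Commercial Permit not required.
[R2] closes 9:00 PM, at/before 10:00 PM; occupies leased commercial space (not: operates from an industrially zoned site); is located in Zone C → Municipal License not required.
[R3] closes 9:00 PM, after 5:00 PM → Regulatory Certificate required.
[R4] floor area 13,500 square feet > 10,500 square feet → exempt from Annual Registration.
[R5] sells goods at retail; floor area 13,500 square feet ≤ 14,700 square feet; offers overnight accommodation → Retail Permit required.
[R6] closes 9:00 PM, at/before 10:00 PM → Late-Night License not required.
[R7] closes 9:00 PM, at/before 11:00 PM → Daytime Permit required.
[R8] vehicles 17 > 4; occupies leased commercial space; is located in Zone C → Annual Registration required.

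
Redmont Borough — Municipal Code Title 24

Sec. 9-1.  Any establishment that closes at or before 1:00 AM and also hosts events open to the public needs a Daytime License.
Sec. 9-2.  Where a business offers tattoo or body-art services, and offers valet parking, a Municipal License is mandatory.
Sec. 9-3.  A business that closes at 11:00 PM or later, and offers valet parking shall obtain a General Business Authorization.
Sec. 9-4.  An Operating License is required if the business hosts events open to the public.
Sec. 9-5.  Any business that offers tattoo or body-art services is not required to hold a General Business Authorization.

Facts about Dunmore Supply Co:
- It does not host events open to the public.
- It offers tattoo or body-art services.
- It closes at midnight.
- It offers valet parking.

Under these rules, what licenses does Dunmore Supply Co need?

Sec. 9-1. closes midnight, at/before 1:00 AM; does not host events open to the public → Daytime License not required.
Sec. 9-2. offers tattoo or body-art services; offers valet parking → Municipal License required.
Sec. 9-3. closes midnight, after 11:00 PM; offers valet parking → General Business Authorization required.
Sec. 9-4. does not host events open to the public → Operating License not required.
Sec. 9-5. offers tattoo or body-art services → exempt from General Business Authorization.

Municipal License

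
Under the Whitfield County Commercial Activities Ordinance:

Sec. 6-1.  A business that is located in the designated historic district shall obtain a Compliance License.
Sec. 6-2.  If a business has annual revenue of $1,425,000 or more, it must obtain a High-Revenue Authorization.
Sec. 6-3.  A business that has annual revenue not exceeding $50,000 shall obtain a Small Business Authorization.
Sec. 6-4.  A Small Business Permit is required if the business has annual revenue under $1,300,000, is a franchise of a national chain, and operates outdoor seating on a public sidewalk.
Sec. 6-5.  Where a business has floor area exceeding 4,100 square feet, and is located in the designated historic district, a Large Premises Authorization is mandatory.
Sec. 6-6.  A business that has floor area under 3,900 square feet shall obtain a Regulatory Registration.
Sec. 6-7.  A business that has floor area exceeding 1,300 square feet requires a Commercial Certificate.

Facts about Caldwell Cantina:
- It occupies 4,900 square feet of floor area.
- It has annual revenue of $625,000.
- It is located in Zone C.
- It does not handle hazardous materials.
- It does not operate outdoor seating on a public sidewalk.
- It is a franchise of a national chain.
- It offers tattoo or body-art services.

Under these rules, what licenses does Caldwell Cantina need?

Sec. 6-1. is located in Zone C (not: is located in the designated historic district) → Compliance License not required.
Sec. 6-2. revenue $625,000 < $1,425,000 → High-Revenue Authorization not required.
Sec. 6-3. revenue $625,000 > $50,000 → Small Business Authorization not required.
Sec. 6-4. revenue $625,000 < $1,300,000; is a franchise of a national chain; does not operate outdoor seating on a public sidewalk → Small Business Permit not required.
Sec. 6-5. floor area 4,900 square feet > 4,100 square feet; is located in Zone C (not: is located in the designated historic district) → Large Premises Authorization not required.
Sec. 6-6. floor area 4,900 square feet ≥ 3,900 square feet → Regulatory Registration not required.
Sec. 6-7. floor area 4,900 square feet > 1,300 square feet → Commercial Certificate required.

Commercial Certificate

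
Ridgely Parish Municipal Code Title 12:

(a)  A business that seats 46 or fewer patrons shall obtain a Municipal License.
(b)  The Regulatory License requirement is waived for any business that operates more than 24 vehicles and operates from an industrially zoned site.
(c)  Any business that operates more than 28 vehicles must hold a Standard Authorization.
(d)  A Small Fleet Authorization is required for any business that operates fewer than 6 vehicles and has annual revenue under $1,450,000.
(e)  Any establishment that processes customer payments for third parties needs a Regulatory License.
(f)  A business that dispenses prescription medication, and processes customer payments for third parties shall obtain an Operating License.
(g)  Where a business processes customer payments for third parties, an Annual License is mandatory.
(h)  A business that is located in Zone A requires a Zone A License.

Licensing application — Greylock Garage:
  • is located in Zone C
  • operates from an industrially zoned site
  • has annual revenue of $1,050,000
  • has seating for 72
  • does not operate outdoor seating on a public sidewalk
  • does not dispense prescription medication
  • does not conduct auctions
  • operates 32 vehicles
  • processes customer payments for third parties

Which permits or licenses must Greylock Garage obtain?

Annual License, Standard Authorization

(a) seating 72 > 46 → Municipal License not required.
(b) vehicles 32 > 24; operates from an industrially zoned site → exempt from Regulatory License.
(c) vehicles 32 > 28 → Standard Authorization required.
(d) vehicles 32 ≥ 6; revenue $1,050,000 < $1,450,000 → Small Fleet Authorization not required.
(e) processes customer payments for third parties → Regulatory License required.
(f) does not dispense prescription medication; processes customer payments for third parties → Operating License not required.
(g) processes customer payments for third parties → Annual License required.
(h) is located in Zone C (not: is located in Zone A) → Zone A License not required.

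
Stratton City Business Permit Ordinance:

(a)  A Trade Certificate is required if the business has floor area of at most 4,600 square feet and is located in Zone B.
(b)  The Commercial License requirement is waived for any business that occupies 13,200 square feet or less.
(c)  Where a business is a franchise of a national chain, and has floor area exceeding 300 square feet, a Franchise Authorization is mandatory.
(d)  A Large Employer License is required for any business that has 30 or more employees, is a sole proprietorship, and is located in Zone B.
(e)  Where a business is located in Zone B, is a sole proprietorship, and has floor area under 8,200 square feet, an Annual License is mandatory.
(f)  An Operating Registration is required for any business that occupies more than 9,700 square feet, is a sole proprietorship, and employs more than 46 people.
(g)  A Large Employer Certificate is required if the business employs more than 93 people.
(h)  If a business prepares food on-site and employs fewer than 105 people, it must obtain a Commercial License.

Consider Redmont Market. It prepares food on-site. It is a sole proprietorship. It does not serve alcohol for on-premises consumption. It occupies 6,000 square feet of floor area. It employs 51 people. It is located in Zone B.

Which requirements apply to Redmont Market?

Annual License, Large Employer License

(a) floor area 6,000 square feet > 4,600 square feet; is located in Zone B → Trade Certificate not required.
(b) floor area 6,000 square feet ≤ 13,200 square feet → exempt from Commercial License.
(c) is a sole proprietorship (not: is a franchise of a national chain); floor area 6,000 square feet > 300 square feet → Franchise Authorization not required.
(d) employees 51 ≥ 30; is a sole proprietorship; is located in Zone B → Large Employer License required.
(e) is located in Zone B; is a sole proprietorship; floor area 6,000 square feet < 8,200 square feet → Annual License required.
(f) floor area 6,000 square feet ≤ 9,700 square feet; is a sole proprietorship; employees 51 > 46 → Operating Registration not required.
(g) employees 51 ≤ 93 → Large Employer Certificate not required.
(h) prepares food on-site; employees 51 < 105 → Commercial License required.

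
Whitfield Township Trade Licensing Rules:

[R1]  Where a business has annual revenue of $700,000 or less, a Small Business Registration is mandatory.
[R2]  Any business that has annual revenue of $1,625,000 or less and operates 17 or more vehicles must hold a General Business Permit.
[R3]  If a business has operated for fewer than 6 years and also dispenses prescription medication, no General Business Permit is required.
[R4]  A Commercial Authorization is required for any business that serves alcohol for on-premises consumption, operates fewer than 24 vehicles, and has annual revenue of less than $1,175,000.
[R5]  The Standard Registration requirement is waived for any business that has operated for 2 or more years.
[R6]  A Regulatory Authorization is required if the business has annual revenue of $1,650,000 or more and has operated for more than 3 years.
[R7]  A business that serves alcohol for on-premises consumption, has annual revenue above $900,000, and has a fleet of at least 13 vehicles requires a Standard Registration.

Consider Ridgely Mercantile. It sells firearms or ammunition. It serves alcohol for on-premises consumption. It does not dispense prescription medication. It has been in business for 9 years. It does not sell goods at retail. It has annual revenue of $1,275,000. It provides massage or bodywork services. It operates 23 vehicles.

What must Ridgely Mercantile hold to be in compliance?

General Business Permit

[R1] revenue $1,275,000 > $700,000 → Small Business Registration not required.
[R2] revenue $1,275,000 ≤ $1,625,000; vehicles 23 ≥ 17 → General Business Permit required.
[R3] years in business 9 ≥ 6; does not dispense prescription medication → General Business Permit exemption does not apply.
[R4] serves alcohol for on-premises consumption; vehicles 23 < 24; revenue $1,275,000 ≥ $1,175,000 → Commercial Authorization not required.
[R5] years in business 9 ≥ 2 → exempt from Standard Registration.
[R6] revenue $1,275,000 < $1,650,000; years in business 9 > 3 → Regulatory Authorization not required.
[R7] serves alcohol for on-premises consumption; revenue $1,275,000 > $900,000; vehicles 23 ≥ 13 → Standard Registration required.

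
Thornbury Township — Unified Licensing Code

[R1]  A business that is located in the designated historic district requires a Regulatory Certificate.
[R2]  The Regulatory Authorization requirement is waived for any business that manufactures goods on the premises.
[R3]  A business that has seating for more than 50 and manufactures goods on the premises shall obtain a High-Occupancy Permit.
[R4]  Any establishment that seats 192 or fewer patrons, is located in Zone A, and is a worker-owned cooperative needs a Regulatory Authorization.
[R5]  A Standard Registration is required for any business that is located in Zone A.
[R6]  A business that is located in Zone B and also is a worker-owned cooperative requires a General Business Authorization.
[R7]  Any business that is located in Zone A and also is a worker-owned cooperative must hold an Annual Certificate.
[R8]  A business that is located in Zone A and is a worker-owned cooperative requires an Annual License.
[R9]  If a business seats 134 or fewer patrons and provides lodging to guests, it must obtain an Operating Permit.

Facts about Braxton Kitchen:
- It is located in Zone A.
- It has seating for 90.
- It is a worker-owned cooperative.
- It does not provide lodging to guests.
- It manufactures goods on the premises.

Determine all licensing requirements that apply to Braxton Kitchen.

Annual Certificate, Annual License, High-Occupancy Permit, Standard Registration

[R1] is located in Zone A (not: is located in the designated historic district) → Regulatory Certificate not required.
[R2] manufactures goods on the premises → exempt from Regulatory Authorization.
[R3] seating 90 > 50; manufactures goods on the premises → High-Occupancy Permit required.
[R4] seating 90 ≤ 192; is located in Zone A; is a worker-owned cooperative → Regulatory Authorization required.
[R5] is located in Zone A → Standard Registration required.
[R6] is located in Zone A (not: is located in Zone B); is a worker-owned cooperative → General Business Authorization not required.
[R7] is located in Zone A; is a worker-owned cooperative → Annual Certificate required.
[R8] is located in Zone A; is a worker-owned cooperative → Annual License required.
[R9] seating 90 ≤ 134; does not provide lodging to guests → Operating Permit not required.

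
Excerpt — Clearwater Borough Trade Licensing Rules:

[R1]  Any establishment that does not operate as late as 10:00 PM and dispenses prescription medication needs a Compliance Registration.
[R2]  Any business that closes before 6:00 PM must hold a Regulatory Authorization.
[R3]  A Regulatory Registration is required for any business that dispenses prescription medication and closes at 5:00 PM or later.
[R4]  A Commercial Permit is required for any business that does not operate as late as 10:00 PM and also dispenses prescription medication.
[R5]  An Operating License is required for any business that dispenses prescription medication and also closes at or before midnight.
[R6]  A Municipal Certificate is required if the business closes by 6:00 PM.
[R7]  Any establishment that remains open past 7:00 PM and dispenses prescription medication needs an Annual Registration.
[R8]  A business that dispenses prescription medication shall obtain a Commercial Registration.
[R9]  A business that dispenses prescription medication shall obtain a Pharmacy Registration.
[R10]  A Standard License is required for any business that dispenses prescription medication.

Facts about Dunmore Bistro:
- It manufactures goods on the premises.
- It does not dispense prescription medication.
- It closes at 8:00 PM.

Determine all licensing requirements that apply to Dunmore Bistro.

[R1] closes 8:00 PM, at/before 10:00 PM; does not dispense prescription medication → Compliance Registration not required.
[R2] closes 8:00 PM, after 6:00 PM → Regulatory Authorization not required.
[R3] does not dispense prescription medication; closes 8:00 PM, after 5:00 PM → Regulatory Registration not required.
[R4] closes 8:00 PM, at/before 10:00 PM; does not dispense prescription medication → Commercial Permit not required.
[R5] does not dispense prescription medication; closes 8:00 PM, at/before midnight → Operating License not required.
[R6] closes 8:00 PM, after 6:00 PM → Municipal Certificate not required.
[R7] closes 8:00 PM, after 7:00 PM; does not dispense prescription medication → Annual Registration not required.
[R8] does not dispense prescription medication → Commercial Registration not required.
[R9] does not dispense prescription medication → Pharmacy Registration not required.
[R10] does not dispense prescription medication → Standard License not required.

None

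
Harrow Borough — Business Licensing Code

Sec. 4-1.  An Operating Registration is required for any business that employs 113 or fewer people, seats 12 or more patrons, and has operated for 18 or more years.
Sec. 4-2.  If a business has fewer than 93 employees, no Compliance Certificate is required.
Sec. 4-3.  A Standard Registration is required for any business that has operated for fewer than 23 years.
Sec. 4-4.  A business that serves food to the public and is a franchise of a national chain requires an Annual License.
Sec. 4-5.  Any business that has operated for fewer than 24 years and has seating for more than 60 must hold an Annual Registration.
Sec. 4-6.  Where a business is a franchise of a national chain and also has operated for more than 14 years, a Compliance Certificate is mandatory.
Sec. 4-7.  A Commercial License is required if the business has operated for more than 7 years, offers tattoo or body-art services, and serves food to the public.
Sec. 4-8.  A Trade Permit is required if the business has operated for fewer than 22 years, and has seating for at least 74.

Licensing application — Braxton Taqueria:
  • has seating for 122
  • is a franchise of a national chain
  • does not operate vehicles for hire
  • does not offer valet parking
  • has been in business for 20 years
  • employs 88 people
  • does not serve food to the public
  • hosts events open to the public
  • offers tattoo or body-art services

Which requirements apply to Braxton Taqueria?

Annual Registration, Operating Registration, Standard Registration, Trade Permit

Sec. 4-1. employees 88 ≤ 113; seating 122 ≥ 12; years in business 20 ≥ 18 → Operating Registration required.
Sec. 4-2. employees 88 < 93 → exempt from Compliance Certificate.
Sec. 4-3. years in business 20 < 23 → Standard Registration required.
Sec. 4-4. does not serve food to the public; is a franchise of a national chain → Annual License not required.
Sec. 4-5. years in business 20 < 24; seating 122 > 60 → Annual Registration required.
Sec. 4-6. is a franchise of a national chain; years in business 20 > 14 → Compliance Certificate required.
Sec. 4-7. years in business 20 > 7; offers tattoo or body-art services; does not serve food to the public → Commercial License not required.
Sec. 4-8. years in business 20 < 22; seating 122 ≥ 74 → Trade Permit required.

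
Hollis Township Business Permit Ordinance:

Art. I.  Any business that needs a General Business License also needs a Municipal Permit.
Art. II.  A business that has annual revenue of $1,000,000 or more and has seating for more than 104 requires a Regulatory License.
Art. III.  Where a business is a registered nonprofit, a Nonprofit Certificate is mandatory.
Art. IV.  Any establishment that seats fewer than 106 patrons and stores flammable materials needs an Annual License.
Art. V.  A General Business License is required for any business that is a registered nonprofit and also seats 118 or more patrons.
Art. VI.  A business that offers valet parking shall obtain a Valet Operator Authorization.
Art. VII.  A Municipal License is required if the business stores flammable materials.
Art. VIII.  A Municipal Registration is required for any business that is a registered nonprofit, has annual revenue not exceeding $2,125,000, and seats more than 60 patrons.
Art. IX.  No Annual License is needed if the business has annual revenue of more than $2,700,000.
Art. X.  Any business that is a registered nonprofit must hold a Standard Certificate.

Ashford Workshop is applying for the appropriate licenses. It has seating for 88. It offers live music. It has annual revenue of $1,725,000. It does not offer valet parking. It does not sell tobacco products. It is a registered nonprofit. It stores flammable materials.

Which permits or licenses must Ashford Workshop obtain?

Art. I. General Business License is not required → no effect.
Art. II. revenue $1,725,000 ≥ $1,000,000; seating 88 ≤ 104 → Regulatory License not required.
Art. III. is a registered nonprofit → Nonprofit Certificate required.
Art. IV. seating 88 < 106; stores flammable materials → Annual License required.
Art. V. is a registered nonprofit; seating 88 < 118 → General Business License not required.
Art. VI. does not offer valet parking → Valet Operator Authorization not required.
Art. VII. stores flammable materials → Municipal License required.
Art. VIII. is a registered nonprofit; revenue $1,725,000 ≤ $2,125,000; seating 88 > 60 → Municipal Registration required.
Art. IX. revenue $1,725,000 ≤ $2,700,000 → Annual License exemption does not apply.
Art. X. is a registered nonprofit → Standard Certificate required.

Annual License, Municipal License, Municipal Registration, Nonprofit Certificate, Standard Certificate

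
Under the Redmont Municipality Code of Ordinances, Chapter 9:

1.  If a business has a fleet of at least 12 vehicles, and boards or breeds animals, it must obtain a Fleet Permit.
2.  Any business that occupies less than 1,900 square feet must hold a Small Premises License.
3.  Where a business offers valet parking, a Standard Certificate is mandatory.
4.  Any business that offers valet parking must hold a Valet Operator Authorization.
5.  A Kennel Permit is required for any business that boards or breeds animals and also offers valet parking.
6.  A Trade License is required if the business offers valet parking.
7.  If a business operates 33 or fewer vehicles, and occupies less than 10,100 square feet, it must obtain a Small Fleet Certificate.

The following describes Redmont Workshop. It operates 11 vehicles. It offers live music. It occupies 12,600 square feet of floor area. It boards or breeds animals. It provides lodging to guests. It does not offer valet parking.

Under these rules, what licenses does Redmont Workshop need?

None

1. vehicles 11 < 12; boards or breeds animals → Fleet Permit not required.
2. floor area 12,600 square feet ≥ 1,900 square feet → Small Premises License not required.
3. does not offer valet parking → Standard Certificate not required.
4. does not offer valet parking → Valet Operator Authorization not required.
5. boards or breeds animals; does not offer valet parking → Kennel Permit not required.
6. does not offer valet parking → Trade License not required.
7. vehicles 11 ≤ 33; floor area 12,600 square feet ≥ 10,100 square feet → Small Fleet Certificate not required.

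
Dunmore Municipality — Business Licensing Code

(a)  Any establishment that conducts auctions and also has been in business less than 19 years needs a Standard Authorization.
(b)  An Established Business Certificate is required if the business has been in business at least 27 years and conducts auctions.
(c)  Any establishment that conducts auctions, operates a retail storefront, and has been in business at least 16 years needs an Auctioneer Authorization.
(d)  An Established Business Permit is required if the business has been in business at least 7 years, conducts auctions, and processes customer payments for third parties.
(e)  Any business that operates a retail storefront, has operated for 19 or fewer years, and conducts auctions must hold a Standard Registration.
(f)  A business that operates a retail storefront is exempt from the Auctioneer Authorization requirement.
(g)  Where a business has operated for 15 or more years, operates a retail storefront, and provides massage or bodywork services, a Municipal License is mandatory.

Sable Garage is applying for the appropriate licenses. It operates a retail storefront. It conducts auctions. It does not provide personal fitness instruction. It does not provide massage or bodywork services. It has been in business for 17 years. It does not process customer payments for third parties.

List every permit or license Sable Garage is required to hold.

Standard Authorization, Standard Registration

(a) conducts auctions; years in business 17 < 19 → Standard Authorization required.
(b) years in business 17 < 27; conducts auctions → Established Business Certificate not required.
(c) conducts auctions; operates a retail storefront; years in business 17 ≥ 16 → Auctioneer Authorization required.
(d) years in business 17 ≥ 7; conducts auctions; does not process customer payments for third parties → Established Business Permit not required.
(e) operates a retail storefront; years in business 17 ≤ 19; conducts auctions → Standard Registration required.
(f) operates a retail storefront → exempt from Auctioneer Authorization.
(g) years in business 17 ≥ 15; operates a retail storefront; does not provide massage or bodywork services → Municipal License not required.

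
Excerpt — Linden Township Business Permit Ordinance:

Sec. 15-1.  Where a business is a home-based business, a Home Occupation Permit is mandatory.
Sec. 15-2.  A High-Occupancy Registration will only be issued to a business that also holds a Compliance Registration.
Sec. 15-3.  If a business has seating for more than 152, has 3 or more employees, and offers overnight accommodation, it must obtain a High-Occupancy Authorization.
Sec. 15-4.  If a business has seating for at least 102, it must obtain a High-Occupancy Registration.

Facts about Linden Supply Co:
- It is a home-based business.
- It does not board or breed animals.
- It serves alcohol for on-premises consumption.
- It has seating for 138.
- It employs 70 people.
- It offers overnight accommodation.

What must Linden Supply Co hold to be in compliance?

Compliance Registration, High-Occupancy Registration, Home Occupation Permit

Sec. 15-1. is a home-based business → Home Occupation Permit required.
Sec. 15-2. High-Occupancy Registration is required → Compliance Registration also required.
Sec. 15-3. seating 138 ≤ 152; employees 70 ≥ 3; offers overnight accommodation → High-Occupancy Authorization not required.
Sec. 15-4. seating 138 ≥ 102 → High-Occupancy Registration required.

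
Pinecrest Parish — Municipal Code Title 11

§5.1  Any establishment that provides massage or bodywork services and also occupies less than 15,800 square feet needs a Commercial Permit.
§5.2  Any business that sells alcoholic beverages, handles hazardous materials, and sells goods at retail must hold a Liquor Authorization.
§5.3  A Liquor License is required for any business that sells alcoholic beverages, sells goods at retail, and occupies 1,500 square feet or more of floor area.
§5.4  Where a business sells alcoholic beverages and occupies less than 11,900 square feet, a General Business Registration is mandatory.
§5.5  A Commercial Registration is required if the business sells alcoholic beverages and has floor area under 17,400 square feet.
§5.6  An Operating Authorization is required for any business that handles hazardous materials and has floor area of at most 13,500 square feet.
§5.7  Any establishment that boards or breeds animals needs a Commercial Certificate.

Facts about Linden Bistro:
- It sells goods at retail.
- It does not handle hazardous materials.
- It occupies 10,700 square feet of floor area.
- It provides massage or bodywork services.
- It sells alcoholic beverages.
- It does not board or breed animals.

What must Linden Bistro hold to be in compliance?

§5.1 provides massage or bodywork services; floor area 10,700 square feet < 15,800 square feet → Commercial Permit required.
§5.2 sells alcoholic beverages; does not handle hazardous materials; sells goods at retail → Liquor Authorization not required.
§5.3 sells alcoholic beverages; sells goods at retail; floor area 10,700 square feet ≥ 1,500 square feet → Liquor License required.
§5.4 sells alcoholic beverages; floor area 10,700 square feet < 11,900 square feet → General Business Registration required.
§5.5 sells alcoholic beverages; floor area 10,700 square feet < 17,400 square feet → Commercial Registration required.
§5.6 does not handle hazardous materials; floor area 10,700 square feet ≤ 13,500 square feet → Operating Authorization not required.
§5.7 does not board or breed animals → Commercial Certificate not required.

Commercial Permit, Commercial Registration, General Business Registration, Liquor License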